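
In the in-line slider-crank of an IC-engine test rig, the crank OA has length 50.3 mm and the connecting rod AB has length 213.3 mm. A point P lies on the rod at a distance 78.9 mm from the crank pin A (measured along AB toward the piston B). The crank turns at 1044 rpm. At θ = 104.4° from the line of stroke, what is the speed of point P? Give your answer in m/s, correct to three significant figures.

ω = 109.3 rad/s.  Crank-pin speed |V_A| = rω = 5.4992 m/s, perpendicular to OA.
Rod angle: sinφ = −(r/L) sinθ ⇒ φ = -13.203°; ω_rod = −rω cosθ/√(L²−r²sin²θ) = +6.5857 rad/s.
V_P = V_A + ω_rod × AP, with AP = 0.0789 m along the rod.
Components: V_Px = −rω sinθ − a·ω_rod·sinφ = -5.2077 m/s;  V_Py = rω cosθ + a·ω_rod·cosφ = -0.86171 m/s.
|V_P| = √(V_Px² + V_Py²) = 5.2785 m/s.

5.28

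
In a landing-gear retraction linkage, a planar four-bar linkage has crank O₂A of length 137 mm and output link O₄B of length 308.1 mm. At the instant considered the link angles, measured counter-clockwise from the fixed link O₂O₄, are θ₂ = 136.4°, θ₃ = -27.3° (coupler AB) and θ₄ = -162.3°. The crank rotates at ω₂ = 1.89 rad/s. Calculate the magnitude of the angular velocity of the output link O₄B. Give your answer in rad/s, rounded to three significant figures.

ω₂ = 1.89 rad/s
Differentiating the loop-closure r₂e^{iθ₂}+r₃e^{iθ₃}=r₁+r₄e^{iθ₄} gives r₂ω₂e^{iθ₂}+r₃ω₃e^{iθ₃}=r₄ω₄e^{iθ₄}.
Eliminating the other unknown: ω₄ = r₂ω₂ sin(θ₂−θ₃) / [r₄ sin(θ₄−θ₃)].
Numerator sine = +0.28067; denominator sine = -0.70711.
Result = 0.137·1.89·(+0.28067) / (0.3081·(-0.70711)) = -0.33358 rad/s; magnitude 0.33358 rad/s.

0.334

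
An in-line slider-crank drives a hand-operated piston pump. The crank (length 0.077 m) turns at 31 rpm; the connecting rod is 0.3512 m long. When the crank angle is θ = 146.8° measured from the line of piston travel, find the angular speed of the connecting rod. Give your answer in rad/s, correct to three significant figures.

ω = 3.246 rad/s (converted from 31 rpm).
The rod makes angle φ with the slider axis where L sinφ = r sinθ; differentiating, L cosφ·φ̇ = r ω cosθ.
L cosφ = √(L² − r² sin²θ) = 0.34866 m.
|ω_rod| = r ω |cosθ| / √(L² − r² sin²θ) = 0.077·3.246·0.83676/0.34866 = 0.5999 rad/s.

0.600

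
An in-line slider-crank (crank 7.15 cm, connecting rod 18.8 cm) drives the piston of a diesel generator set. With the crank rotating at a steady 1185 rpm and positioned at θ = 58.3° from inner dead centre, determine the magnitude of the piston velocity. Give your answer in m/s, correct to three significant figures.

ω = 2π·1185/60 = 124.1 rad/s
For an in-line slider-crank, x = r cosθ + √(L² − r² sin²θ), so v = −rω sinθ·[1 + r cosθ/√(L² − r² sin²θ)].
With r = 0.0715 m, L = 0.188 m, θ = 58.3°: √(L² − r² sin²θ) = 0.17789 m.
v = −0.0715·124.1·0.85081·[1 + 0.0715·0.52547/0.17789] = -9.1434 m/s.
|v| = 9.1434 m/s.

9.14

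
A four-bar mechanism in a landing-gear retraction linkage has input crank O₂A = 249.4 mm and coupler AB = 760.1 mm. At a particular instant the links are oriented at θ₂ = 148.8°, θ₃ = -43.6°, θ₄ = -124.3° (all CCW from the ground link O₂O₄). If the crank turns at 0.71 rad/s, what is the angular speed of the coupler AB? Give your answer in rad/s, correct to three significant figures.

ω₂ = 0.71 rad/s
Differentiating the loop-closure r₂e^{iθ₂}+r₃e^{iθ₃}=r₁+r₄e^{iθ₄} gives r₂ω₂e^{iθ₂}+r₃ω₃e^{iθ₃}=r₄ω₄e^{iθ₄}.
Eliminating the other unknown: ω₃ = r₂ω₂ sin(θ₄−θ₂) / [r₃ sin(θ₃−θ₄)].
Numerator sine = +0.99854; denominator sine = +0.98686.
Result = 0.2494·0.71·(+0.99854) / (0.7601·(+0.98686)) = +0.23572 rad/s; magnitude 0.23572 rad/s.

0.236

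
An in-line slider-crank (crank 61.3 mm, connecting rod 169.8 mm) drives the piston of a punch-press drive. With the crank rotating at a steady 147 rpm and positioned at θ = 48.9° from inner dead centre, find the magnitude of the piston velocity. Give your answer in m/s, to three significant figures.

0.886

ω = 2π·147/60 = 15.39 rad/s
For an in-line slider-crank, x = r cosθ + √(L² − r² sin²θ), so v = −rω sinθ·[1 + r cosθ/√(L² − r² sin²θ)].
With r = 0.0613 m, L = 0.1698 m, θ = 48.9°: √(L² − r² sin²θ) = 0.1634 m.
v = −0.0613·15.39·0.75356·[1 + 0.0613·0.65738/0.1634] = -0.88646 m/s.
|v| = 0.88646 m/s.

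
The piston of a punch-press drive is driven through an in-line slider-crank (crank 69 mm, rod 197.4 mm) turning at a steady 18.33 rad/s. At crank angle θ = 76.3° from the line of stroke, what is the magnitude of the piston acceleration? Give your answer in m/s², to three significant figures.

2.10

ω = 18.33 rad/s
x(θ) = r cosθ + √(L² − r² sin²θ); with ω constant, a = ω²·d²x/dθ².
d²x/dθ² = −r cosθ − r²(cos2θ)/√u − r⁴ sin²2θ/(4u^{3/2}),  u = L² − r² sin²θ = 0.0344728 m².
Substituting r = 0.069 m, L = 0.1974 m, θ = 76.3°: d²x/dθ² = +0.0062364 m.
a = ω²·d²x/dθ² = (18.33)²·(+0.0062364) = +2.0954 m/s²;  |a| = 2.0954 m/s².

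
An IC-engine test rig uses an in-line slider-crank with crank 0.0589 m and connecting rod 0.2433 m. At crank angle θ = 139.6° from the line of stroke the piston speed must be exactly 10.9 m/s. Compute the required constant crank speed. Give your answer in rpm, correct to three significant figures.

For an in-line slider-crank, |v_piston| = rω|sinθ|·[1 + r cosθ/√(L² − r² sin²θ)].
With r = 0.0589 m, L = 0.2433 m, θ = 139.6°: the bracketed kinematic factor |dx/dθ| = 0.031048 m.
ω = v/|dx/dθ| = 10.9/0.031048 = 351.07 rad/s.
N = 60ω/(2π) = 3352.4 rpm.

3350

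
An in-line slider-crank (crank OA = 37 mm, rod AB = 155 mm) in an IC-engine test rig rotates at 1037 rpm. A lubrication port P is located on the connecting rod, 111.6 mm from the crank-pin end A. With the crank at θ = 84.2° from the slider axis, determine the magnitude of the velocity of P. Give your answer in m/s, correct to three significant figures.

4.07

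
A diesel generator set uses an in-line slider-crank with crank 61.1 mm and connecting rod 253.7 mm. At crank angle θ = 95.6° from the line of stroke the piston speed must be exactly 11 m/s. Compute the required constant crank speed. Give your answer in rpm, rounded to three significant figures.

For an in-line slider-crank, |v_piston| = rω|sinθ|·[1 + r cosθ/√(L² − r² sin²θ)].
With r = 0.0611 m, L = 0.2537 m, θ = 95.6°: the bracketed kinematic factor |dx/dθ| = 0.059336 m.
ω = v/|dx/dθ| = 11/0.059336 = 185.38 rad/s.
N = 60ω/(2π) = 1770.3 rpm.

1770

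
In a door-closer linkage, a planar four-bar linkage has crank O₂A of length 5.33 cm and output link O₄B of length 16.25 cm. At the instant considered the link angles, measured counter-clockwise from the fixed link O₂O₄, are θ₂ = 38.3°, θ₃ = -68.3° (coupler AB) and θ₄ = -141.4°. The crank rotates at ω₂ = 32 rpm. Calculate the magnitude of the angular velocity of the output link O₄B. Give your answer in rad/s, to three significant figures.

1.10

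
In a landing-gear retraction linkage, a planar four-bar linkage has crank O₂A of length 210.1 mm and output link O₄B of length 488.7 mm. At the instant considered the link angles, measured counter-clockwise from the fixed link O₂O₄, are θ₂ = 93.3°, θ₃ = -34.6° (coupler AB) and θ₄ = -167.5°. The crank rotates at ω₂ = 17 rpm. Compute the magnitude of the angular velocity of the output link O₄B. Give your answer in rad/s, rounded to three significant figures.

0.824

ω₂ = 1.78 rad/s (from 17 rpm).
Differentiating the loop-closure r₂e^{iθ₂}+r₃e^{iθ₃}=r₁+r₄e^{iθ₄} gives r₂ω₂e^{iθ₂}+r₃ω₃e^{iθ₃}=r₄ω₄e^{iθ₄}.
Eliminating the other unknown: ω₄ = r₂ω₂ sin(θ₂−θ₃) / [r₄ sin(θ₄−θ₃)].
Numerator sine = +0.78908; denominator sine = -0.73254.
Result = 0.2101·1.78·(+0.78908) / (0.4887·(-0.73254)) = -0.82443 rad/s; magnitude 0.82443 rad/s.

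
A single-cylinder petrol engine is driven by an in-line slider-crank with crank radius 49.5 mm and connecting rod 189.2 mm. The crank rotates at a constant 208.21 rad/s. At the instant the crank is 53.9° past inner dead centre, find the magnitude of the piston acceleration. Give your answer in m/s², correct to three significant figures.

ω = 208.2 rad/s
x(θ) = r cosθ + √(L² − r² sin²θ); with ω constant, a = ω²·d²x/dθ².
d²x/dθ² = −r cosθ − r²(cos2θ)/√u − r⁴ sin²2θ/(4u^{3/2}),  u = L² − r² sin²θ = 0.034197 m².
Substituting r = 0.0495 m, L = 0.1892 m, θ = 53.9°: d²x/dθ² = -0.02533 m.
a = ω²·d²x/dθ² = (208.2)²·(-0.02533) = -1098.1 m/s²;  |a| = 1098.1 m/s².

1100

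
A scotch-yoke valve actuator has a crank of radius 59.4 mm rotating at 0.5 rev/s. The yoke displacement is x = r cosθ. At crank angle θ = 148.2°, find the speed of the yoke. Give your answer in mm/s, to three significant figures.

98.3

ω = 3.142 rad/s (from 0.5 rev/s).
x = r cosθ ⇒ ẋ = −rω sinθ.
|v| = rω|sinθ| = 0.0594·3.142·|sin 148.2°| = 0.098336 m/s = 98.336 mm/s.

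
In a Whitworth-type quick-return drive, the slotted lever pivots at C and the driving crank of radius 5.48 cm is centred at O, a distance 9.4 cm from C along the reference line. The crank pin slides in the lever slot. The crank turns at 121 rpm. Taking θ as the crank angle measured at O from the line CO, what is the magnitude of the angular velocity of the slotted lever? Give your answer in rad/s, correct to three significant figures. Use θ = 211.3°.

ω = 12.67 rad/s (from 121 rpm).
Crank pin A relative to C: A = (d + r cosθ, r sinθ); lever angle φ = atan2(r sinθ, d + r cosθ).
Differentiating tanφ: φ̇ = rω(d cosθ + r)/(d² + r² + 2dr cosθ).
d² + r² + 2dr cosθ = |CA|² = 0.00303606 m²;  d cosθ + r = -0.025519 m.
|ω_lever| = |0.0548·12.67·-0.025519| / 0.00303606 = 5.8365 rad/s.

5.84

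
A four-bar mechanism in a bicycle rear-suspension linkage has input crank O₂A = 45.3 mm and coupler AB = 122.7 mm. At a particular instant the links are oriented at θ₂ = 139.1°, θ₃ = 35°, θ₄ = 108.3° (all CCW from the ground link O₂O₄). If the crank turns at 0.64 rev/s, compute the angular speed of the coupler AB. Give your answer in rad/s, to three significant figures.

0.794

ω₂ = 4.021 rad/s (from 0.64 rev/s).
Differentiating the loop-closure r₂e^{iθ₂}+r₃e^{iθ₃}=r₁+r₄e^{iθ₄} gives r₂ω₂e^{iθ₂}+r₃ω₃e^{iθ₃}=r₄ω₄e^{iθ₄}.
Eliminating the other unknown: ω₃ = r₂ω₂ sin(θ₄−θ₂) / [r₃ sin(θ₃−θ₄)].
Numerator sine = -0.51204; denominator sine = -0.95782.
Result = 0.0453·4.021·(-0.51204) / (0.1227·(-0.95782)) = +0.79366 rad/s; magnitude 0.79366 rad/s.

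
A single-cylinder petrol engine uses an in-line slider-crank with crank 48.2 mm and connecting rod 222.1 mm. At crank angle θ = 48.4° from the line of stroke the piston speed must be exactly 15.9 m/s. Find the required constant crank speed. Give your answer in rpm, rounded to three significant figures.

3680

For an in-line slider-crank, |v_piston| = rω|sinθ|·[1 + r cosθ/√(L² − r² sin²θ)].
With r = 0.0482 m, L = 0.2221 m, θ = 48.4°: the bracketed kinematic factor |dx/dθ| = 0.041307 m.
ω = v/|dx/dθ| = 15.9/0.041307 = 384.92 rad/s.
N = 60ω/(2π) = 3675.7 rpm.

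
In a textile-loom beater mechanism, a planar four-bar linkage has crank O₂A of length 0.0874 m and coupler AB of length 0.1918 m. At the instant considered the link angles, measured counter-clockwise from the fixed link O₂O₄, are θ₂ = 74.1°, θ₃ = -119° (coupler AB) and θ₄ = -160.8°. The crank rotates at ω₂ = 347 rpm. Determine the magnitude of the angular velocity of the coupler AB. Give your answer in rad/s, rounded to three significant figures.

ω₂ = 36.34 rad/s (from 347 rpm).
Differentiating the loop-closure r₂e^{iθ₂}+r₃e^{iθ₃}=r₁+r₄e^{iθ₄} gives r₂ω₂e^{iθ₂}+r₃ω₃e^{iθ₃}=r₄ω₄e^{iθ₄}.
Eliminating the other unknown: ω₃ = r₂ω₂ sin(θ₄−θ₂) / [r₃ sin(θ₃−θ₄)].
Numerator sine = +0.81815; denominator sine = +0.66653.
Result = 0.0874·36.34·(+0.81815) / (0.1918·(+0.66653)) = +20.325 rad/s; magnitude 20.325 rad/s.

20.3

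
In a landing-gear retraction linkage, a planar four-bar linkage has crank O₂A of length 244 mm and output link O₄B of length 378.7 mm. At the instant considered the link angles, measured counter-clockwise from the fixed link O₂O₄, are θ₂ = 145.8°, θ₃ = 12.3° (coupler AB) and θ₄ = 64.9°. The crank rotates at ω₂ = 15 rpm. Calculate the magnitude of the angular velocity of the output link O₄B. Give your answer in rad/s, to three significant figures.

ω₂ = 1.571 rad/s (from 15 rpm).
Differentiating the loop-closure r₂e^{iθ₂}+r₃e^{iθ₃}=r₁+r₄e^{iθ₄} gives r₂ω₂e^{iθ₂}+r₃ω₃e^{iθ₃}=r₄ω₄e^{iθ₄}.
Eliminating the other unknown: ω₄ = r₂ω₂ sin(θ₂−θ₃) / [r₄ sin(θ₄−θ₃)].
Numerator sine = +0.72537; denominator sine = +0.79441.
Result = 0.244·1.571·(+0.72537) / (0.3787·(+0.79441)) = +0.92412 rad/s; magnitude 0.92412 rad/s.

0.924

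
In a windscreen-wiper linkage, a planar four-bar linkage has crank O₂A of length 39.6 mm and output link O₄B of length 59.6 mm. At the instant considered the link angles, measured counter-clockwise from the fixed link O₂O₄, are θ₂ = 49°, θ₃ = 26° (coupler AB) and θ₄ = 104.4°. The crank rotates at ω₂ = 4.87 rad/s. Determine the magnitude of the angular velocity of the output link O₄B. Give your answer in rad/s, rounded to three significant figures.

ω₂ = 4.87 rad/s
Differentiating the loop-closure r₂e^{iθ₂}+r₃e^{iθ₃}=r₁+r₄e^{iθ₄} gives r₂ω₂e^{iθ₂}+r₃ω₃e^{iθ₃}=r₄ω₄e^{iθ₄}.
Eliminating the other unknown: ω₄ = r₂ω₂ sin(θ₂−θ₃) / [r₄ sin(θ₄−θ₃)].
Numerator sine = +0.39073; denominator sine = +0.97958.
Result = 0.0396·4.87·(+0.39073) / (0.0596·(+0.97958)) = +1.2907 rad/s; magnitude 1.2907 rad/s.

1.29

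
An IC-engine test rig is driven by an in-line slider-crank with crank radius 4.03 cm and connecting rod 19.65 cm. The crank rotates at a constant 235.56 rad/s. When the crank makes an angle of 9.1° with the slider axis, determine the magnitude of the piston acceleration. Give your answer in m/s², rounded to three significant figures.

2640

ω = 235.6 rad/s
x(θ) = r cosθ + √(L² − r² sin²θ); with ω constant, a = ω²·d²x/dθ².
d²x/dθ² = −r cosθ − r²(cos2θ)/√u − r⁴ sin²2θ/(4u^{3/2}),  u = L² − r² sin²θ = 0.0385716 m².
Substituting r = 0.0403 m, L = 0.1965 m, θ = 9.1°: d²x/dθ² = -0.047657 m.
a = ω²·d²x/dθ² = (235.6)²·(-0.047657) = -2644.4 m/s²;  |a| = 2644.4 m/s².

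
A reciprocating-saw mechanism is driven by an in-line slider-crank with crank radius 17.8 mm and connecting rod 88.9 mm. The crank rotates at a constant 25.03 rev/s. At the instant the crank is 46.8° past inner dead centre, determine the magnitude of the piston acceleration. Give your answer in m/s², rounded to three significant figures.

ω = 2π·25 = 157.3 rad/s
x(θ) = r cosθ + √(L² − r² sin²θ); with ω constant, a = ω²·d²x/dθ².
d²x/dθ² = −r cosθ − r²(cos2θ)/√u − r⁴ sin²2θ/(4u^{3/2}),  u = L² − r² sin²θ = 0.00773484 m².
Substituting r = 0.0178 m, L = 0.0889 m, θ = 46.8°: d²x/dθ² = -0.011995 m.
a = ω²·d²x/dθ² = (157.3)²·(-0.011995) = -296.69 m/s²;  |a| = 296.69 m/s².

297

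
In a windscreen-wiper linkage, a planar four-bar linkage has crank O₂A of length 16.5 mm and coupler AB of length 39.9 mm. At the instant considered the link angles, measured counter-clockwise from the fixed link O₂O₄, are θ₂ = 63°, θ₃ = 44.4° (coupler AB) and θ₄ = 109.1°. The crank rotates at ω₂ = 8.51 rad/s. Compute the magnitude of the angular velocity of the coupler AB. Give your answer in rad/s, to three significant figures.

2.80

ω₂ = 8.51 rad/s
Differentiating the loop-closure r₂e^{iθ₂}+r₃e^{iθ₃}=r₁+r₄e^{iθ₄} gives r₂ω₂e^{iθ₂}+r₃ω₃e^{iθ₃}=r₄ω₄e^{iθ₄}.
Eliminating the other unknown: ω₃ = r₂ω₂ sin(θ₄−θ₂) / [r₃ sin(θ₃−θ₄)].
Numerator sine = +0.72055; denominator sine = -0.90408.
Result = 0.0165·8.51·(+0.72055) / (0.0399·(-0.90408)) = -2.8048 rad/s; magnitude 2.8048 rad/s.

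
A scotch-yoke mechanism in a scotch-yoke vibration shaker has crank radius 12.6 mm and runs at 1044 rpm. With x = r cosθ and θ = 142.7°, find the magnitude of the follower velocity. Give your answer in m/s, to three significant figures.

0.835

ω = 109.3 rad/s (from 1044 rpm).
x = r cosθ ⇒ ẋ = −rω sinθ.
|v| = rω|sinθ| = 0.0126·109.3·|sin 142.7°| = 0.83476 m/s.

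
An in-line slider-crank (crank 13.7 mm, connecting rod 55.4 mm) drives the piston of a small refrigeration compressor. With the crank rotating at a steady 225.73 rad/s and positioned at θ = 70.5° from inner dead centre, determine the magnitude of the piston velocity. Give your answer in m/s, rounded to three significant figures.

3.16

ω = 225.7 rad/s
For an in-line slider-crank, x = r cosθ + √(L² − r² sin²θ), so v = −rω sinθ·[1 + r cosθ/√(L² − r² sin²θ)].
With r = 0.0137 m, L = 0.0554 m, θ = 70.5°: √(L² − r² sin²θ) = 0.053874 m.
v = −0.0137·225.7·0.94264·[1 + 0.0137·0.33381/0.053874] = -3.1626 m/s.
|v| = 3.1626 m/s.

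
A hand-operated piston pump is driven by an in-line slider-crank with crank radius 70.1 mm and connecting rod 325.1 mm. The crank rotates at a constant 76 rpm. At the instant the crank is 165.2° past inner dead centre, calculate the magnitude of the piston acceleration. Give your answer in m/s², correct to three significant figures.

3.46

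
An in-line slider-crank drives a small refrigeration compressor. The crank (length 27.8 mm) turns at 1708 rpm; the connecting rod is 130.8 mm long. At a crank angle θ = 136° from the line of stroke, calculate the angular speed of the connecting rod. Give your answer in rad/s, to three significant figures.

27.6

ω = 178.9 rad/s (converted from 1708 rpm).
The rod makes angle φ with the slider axis where L sinφ = r sinθ; differentiating, L cosφ·φ̇ = r ω cosθ.
L cosφ = √(L² − r² sin²θ) = 0.12937 m.
|ω_rod| = r ω |cosθ| / √(L² − r² sin²θ) = 0.0278·178.9·0.71934/0.12937 = 27.649 rad/s.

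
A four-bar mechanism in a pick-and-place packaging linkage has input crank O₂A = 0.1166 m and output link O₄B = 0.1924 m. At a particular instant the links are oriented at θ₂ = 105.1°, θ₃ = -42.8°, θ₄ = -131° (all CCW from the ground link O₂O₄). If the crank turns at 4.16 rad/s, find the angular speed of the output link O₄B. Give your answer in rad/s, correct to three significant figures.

ω₂ = 4.16 rad/s
Differentiating the loop-closure r₂e^{iθ₂}+r₃e^{iθ₃}=r₁+r₄e^{iθ₄} gives r₂ω₂e^{iθ₂}+r₃ω₃e^{iθ₃}=r₄ω₄e^{iθ₄}.
Eliminating the other unknown: ω₄ = r₂ω₂ sin(θ₂−θ₃) / [r₄ sin(θ₄−θ₃)].
Numerator sine = +0.53140; denominator sine = -0.99951.
Result = 0.1166·4.16·(+0.53140) / (0.1924·(-0.99951)) = -1.3404 rad/s; magnitude 1.3404 rad/s.

1.34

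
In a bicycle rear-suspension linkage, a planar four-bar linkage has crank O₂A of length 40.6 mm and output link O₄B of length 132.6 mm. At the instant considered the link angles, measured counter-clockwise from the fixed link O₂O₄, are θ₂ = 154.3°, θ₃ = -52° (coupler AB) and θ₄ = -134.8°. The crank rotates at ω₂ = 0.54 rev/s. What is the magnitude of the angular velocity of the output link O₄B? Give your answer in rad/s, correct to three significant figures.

0.464

ω₂ = 3.393 rad/s (from 0.54 rev/s).
Differentiating the loop-closure r₂e^{iθ₂}+r₃e^{iθ₃}=r₁+r₄e^{iθ₄} gives r₂ω₂e^{iθ₂}+r₃ω₃e^{iθ₃}=r₄ω₄e^{iθ₄}.
Eliminating the other unknown: ω₄ = r₂ω₂ sin(θ₂−θ₃) / [r₄ sin(θ₄−θ₃)].
Numerator sine = -0.44307; denominator sine = -0.99211.
Result = 0.0406·3.393·(-0.44307) / (0.1326·(-0.99211)) = +0.46395 rad/s; magnitude 0.46395 rad/s.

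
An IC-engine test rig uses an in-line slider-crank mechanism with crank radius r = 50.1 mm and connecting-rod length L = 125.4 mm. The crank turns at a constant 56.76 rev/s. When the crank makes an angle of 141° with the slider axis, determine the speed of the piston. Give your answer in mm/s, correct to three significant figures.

7640

ω = 2π·56.8 = 356.6 rad/s
For an in-line slider-crank, x = r cosθ + √(L² − r² sin²θ), so v = −rω sinθ·[1 + r cosθ/√(L² − r² sin²θ)].
With r = 0.0501 m, L = 0.1254 m, θ = 141°: √(L² − r² sin²θ) = 0.12137 m.
v = −0.0501·356.6·0.62932·[1 + 0.0501·-0.77715/0.12137] = -7.6372 m/s.
|v| = 7.6372 m/s = 7637.2 mm/s.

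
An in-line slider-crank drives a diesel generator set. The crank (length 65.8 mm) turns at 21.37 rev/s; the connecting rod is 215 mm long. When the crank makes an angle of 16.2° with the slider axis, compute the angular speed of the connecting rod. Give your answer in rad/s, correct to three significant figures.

ω = 134.3 rad/s (converted from 21.37 rev/s).
The rod makes angle φ with the slider axis where L sinφ = r sinθ; differentiating, L cosφ·φ̇ = r ω cosθ.
L cosφ = √(L² − r² sin²θ) = 0.21421 m.
|ω_rod| = r ω |cosθ| / √(L² − r² sin²θ) = 0.0658·134.3·0.96029/0.21421 = 39.606 rad/s.

39.6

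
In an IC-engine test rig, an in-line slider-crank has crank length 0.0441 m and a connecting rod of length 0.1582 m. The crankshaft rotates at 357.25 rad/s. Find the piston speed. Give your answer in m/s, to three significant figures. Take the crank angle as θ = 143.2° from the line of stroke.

7.30

ω = 357.2 rad/s
For an in-line slider-crank, x = r cosθ + √(L² − r² sin²θ), so v = −rω sinθ·[1 + r cosθ/√(L² − r² sin²θ)].
With r = 0.0441 m, L = 0.1582 m, θ = 143.2°: √(L² − r² sin²θ) = 0.15598 m.
v = −0.0441·357.2·0.59902·[1 + 0.0441·-0.80073/0.15598] = -7.3009 m/s.
|v| = 7.3009 m/s.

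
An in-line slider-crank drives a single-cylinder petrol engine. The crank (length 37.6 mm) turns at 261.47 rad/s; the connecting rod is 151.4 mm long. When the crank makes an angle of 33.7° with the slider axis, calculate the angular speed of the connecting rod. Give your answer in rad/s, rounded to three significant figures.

ω = 261.5 rad/s
The rod makes angle φ with the slider axis where L sinφ = r sinθ; differentiating, L cosφ·φ̇ = r ω cosθ.
L cosφ = √(L² − r² sin²θ) = 0.14996 m.
|ω_rod| = r ω |cosθ| / √(L² − r² sin²θ) = 0.0376·261.5·0.83195/0.14996 = 54.544 rad/s.

54.5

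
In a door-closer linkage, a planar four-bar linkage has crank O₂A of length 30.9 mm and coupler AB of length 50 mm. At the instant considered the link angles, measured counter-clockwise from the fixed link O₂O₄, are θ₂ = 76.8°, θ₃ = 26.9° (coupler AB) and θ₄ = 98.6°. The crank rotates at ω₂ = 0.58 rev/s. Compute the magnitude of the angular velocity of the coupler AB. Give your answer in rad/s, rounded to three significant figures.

ω₂ = 3.644 rad/s (from 0.58 rev/s).
Differentiating the loop-closure r₂e^{iθ₂}+r₃e^{iθ₃}=r₁+r₄e^{iθ₄} gives r₂ω₂e^{iθ₂}+r₃ω₃e^{iθ₃}=r₄ω₄e^{iθ₄}.
Eliminating the other unknown: ω₃ = r₂ω₂ sin(θ₄−θ₂) / [r₃ sin(θ₃−θ₄)].
Numerator sine = +0.37137; denominator sine = -0.94943.
Result = 0.0309·3.644·(+0.37137) / (0.05·(-0.94943)) = -0.88093 rad/s; magnitude 0.88093 rad/s.

0.881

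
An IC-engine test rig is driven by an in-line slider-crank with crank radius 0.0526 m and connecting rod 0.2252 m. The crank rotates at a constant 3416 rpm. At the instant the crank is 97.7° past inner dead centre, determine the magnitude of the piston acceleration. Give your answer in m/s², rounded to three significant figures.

ω = 2π·3416/60 = 357.7 rad/s
x(θ) = r cosθ + √(L² − r² sin²θ); with ω constant, a = ω²·d²x/dθ².
d²x/dθ² = −r cosθ − r²(cos2θ)/√u − r⁴ sin²2θ/(4u^{3/2}),  u = L² − r² sin²θ = 0.0479979 m².
Substituting r = 0.0526 m, L = 0.2252 m, θ = 97.7°: d²x/dθ² = +0.01921 m.
a = ω²·d²x/dθ² = (357.7)²·(+0.01921) = +2458.2 m/s²;  |a| = 2458.2 m/s².

2460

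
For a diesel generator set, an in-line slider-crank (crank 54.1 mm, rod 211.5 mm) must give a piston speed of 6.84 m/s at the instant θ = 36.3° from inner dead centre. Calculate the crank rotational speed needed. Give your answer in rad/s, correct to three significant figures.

177

For an in-line slider-crank, |v_piston| = rω|sinθ|·[1 + r cosθ/√(L² − r² sin²θ)].
With r = 0.0541 m, L = 0.2115 m, θ = 36.3°: the bracketed kinematic factor |dx/dθ| = 0.038707 m.
ω = v/|dx/dθ| = 6.84/0.038707 = 176.71 rad/s.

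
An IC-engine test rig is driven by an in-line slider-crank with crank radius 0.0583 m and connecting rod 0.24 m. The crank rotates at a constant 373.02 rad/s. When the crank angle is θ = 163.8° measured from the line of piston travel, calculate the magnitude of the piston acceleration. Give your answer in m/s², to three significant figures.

ω = 373 rad/s
x(θ) = r cosθ + √(L² − r² sin²θ); with ω constant, a = ω²·d²x/dθ².
d²x/dθ² = −r cosθ − r²(cos2θ)/√u − r⁴ sin²2θ/(4u^{3/2}),  u = L² − r² sin²θ = 0.0573354 m².
Substituting r = 0.0583 m, L = 0.24 m, θ = 163.8°: d²x/dθ² = +0.04394 m.
a = ω²·d²x/dθ² = (373)²·(+0.04394) = +6114 m/s²;  |a| = 6114 m/s².

6110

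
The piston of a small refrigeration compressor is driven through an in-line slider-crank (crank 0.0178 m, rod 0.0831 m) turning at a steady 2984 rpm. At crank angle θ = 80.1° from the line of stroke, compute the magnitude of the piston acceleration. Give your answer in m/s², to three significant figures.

ω = 2π·2984/60 = 312.5 rad/s
x(θ) = r cosθ + √(L² − r² sin²θ); with ω constant, a = ω²·d²x/dθ².
d²x/dθ² = −r cosθ − r²(cos2θ)/√u − r⁴ sin²2θ/(4u^{3/2}),  u = L² − r² sin²θ = 0.00659814 m².
Substituting r = 0.0178 m, L = 0.0831 m, θ = 80.1°: d²x/dθ² = +0.00060427 m.
a = ω²·d²x/dθ² = (312.5)²·(+0.00060427) = +59.005 m/s²;  |a| = 59.005 m/s².

59.0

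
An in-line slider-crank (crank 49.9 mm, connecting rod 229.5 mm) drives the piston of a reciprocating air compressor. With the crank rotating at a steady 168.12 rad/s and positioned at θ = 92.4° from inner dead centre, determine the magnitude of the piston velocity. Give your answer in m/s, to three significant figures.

ω = 168.1 rad/s
For an in-line slider-crank, x = r cosθ + √(L² − r² sin²θ), so v = −rω sinθ·[1 + r cosθ/√(L² − r² sin²θ)].
With r = 0.0499 m, L = 0.2295 m, θ = 92.4°: √(L² − r² sin²θ) = 0.22402 m.
v = −0.0499·168.1·0.99912·[1 + 0.0499·-0.04188/0.22402] = -8.3036 m/s.
|v| = 8.3036 m/s.

8.30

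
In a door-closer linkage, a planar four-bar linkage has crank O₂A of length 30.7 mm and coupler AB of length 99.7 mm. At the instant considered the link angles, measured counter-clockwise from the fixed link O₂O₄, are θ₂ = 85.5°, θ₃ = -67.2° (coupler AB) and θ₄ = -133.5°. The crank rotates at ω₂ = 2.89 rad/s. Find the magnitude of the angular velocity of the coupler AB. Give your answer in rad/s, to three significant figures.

0.612

ω₂ = 2.89 rad/s
Differentiating the loop-closure r₂e^{iθ₂}+r₃e^{iθ₃}=r₁+r₄e^{iθ₄} gives r₂ω₂e^{iθ₂}+r₃ω₃e^{iθ₃}=r₄ω₄e^{iθ₄}.
Eliminating the other unknown: ω₃ = r₂ω₂ sin(θ₄−θ₂) / [r₃ sin(θ₃−θ₄)].
Numerator sine = +0.62932; denominator sine = +0.91566.
Result = 0.0307·2.89·(+0.62932) / (0.0997·(+0.91566)) = +0.61161 rad/s; magnitude 0.61161 rad/s.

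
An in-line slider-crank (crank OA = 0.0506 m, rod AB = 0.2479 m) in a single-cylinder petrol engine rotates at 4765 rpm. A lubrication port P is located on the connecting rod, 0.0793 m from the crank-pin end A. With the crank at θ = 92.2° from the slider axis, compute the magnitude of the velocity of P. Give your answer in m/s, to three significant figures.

25.2

ω = 499 rad/s.  Crank-pin speed |V_A| = rω = 25.249 m/s, perpendicular to OA.
Rod angle: sinφ = −(r/L) sinθ ⇒ φ = -11.769°; ω_rod = −rω cosθ/√(L²−r²sin²θ) = +3.9938 rad/s.
V_P = V_A + ω_rod × AP, with AP = 0.0793 m along the rod.
Components: V_Px = −rω sinθ − a·ω_rod·sinφ = -25.166 m/s;  V_Py = rω cosθ + a·ω_rod·cosφ = -0.6592 m/s.
|V_P| = √(V_Px² + V_Py²) = 25.174 m/s.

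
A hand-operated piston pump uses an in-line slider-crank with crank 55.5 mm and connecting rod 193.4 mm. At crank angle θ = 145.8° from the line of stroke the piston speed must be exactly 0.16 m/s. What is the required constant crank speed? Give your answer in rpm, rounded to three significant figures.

For an in-line slider-crank, |v_piston| = rω|sinθ|·[1 + r cosθ/√(L² − r² sin²θ)].
With r = 0.0555 m, L = 0.1934 m, θ = 145.8°: the bracketed kinematic factor |dx/dθ| = 0.023693 m.
ω = v/|dx/dθ| = 0.16/0.023693 = 6.753 rad/s.
N = 60ω/(2π) = 64.486 rpm.

64.5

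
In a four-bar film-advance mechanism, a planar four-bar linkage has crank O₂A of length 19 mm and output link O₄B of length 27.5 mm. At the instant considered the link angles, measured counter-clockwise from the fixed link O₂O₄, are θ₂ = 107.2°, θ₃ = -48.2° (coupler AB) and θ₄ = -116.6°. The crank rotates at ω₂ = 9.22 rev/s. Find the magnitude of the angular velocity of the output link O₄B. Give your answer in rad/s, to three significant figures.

17.9

ω₂ = 57.93 rad/s (from 9.22 rev/s).
Differentiating the loop-closure r₂e^{iθ₂}+r₃e^{iθ₃}=r₁+r₄e^{iθ₄} gives r₂ω₂e^{iθ₂}+r₃ω₃e^{iθ₃}=r₄ω₄e^{iθ₄}.
Eliminating the other unknown: ω₄ = r₂ω₂ sin(θ₂−θ₃) / [r₄ sin(θ₄−θ₃)].
Numerator sine = +0.41628; denominator sine = -0.92978.
Result = 0.019·57.93·(+0.41628) / (0.0275·(-0.92978)) = -17.92 rad/s; magnitude 17.92 rad/s.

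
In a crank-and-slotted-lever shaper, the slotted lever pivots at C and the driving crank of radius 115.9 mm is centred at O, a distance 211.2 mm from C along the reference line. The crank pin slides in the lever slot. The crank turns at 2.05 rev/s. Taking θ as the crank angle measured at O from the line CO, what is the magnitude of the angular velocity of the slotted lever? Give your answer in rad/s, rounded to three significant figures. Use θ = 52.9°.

ω = 12.88 rad/s (from 2.05 rev/s).
Crank pin A relative to C: A = (d + r cosθ, r sinθ); lever angle φ = atan2(r sinθ, d + r cosθ).
Differentiating tanφ: φ̇ = rω(d cosθ + r)/(d² + r² + 2dr cosθ).
d² + r² + 2dr cosθ = |CA|² = 0.087569 m²;  d cosθ + r = +0.2433 m.
|ω_lever| = |0.1159·12.88·+0.2433| / 0.087569 = 4.1477 rad/s.

4.15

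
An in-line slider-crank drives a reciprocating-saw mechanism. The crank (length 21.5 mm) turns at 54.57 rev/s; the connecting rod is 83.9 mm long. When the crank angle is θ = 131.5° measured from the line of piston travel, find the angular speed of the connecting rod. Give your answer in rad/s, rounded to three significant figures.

59.3

ω = 342.9 rad/s (converted from 54.57 rev/s).
The rod makes angle φ with the slider axis where L sinφ = r sinθ; differentiating, L cosφ·φ̇ = r ω cosθ.
L cosφ = √(L² − r² sin²θ) = 0.08234 m.
|ω_rod| = r ω |cosθ| / √(L² − r² sin²θ) = 0.0215·342.9·0.66262/0.08234 = 59.323 rad/s.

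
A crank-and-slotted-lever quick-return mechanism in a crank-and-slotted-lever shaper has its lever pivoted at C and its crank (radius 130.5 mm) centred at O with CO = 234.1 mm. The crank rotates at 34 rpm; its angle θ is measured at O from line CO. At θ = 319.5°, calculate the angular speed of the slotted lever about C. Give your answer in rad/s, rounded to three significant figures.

1.21

ω = 3.56 rad/s (from 34 rpm).
Crank pin A relative to C: A = (d + r cosθ, r sinθ); lever angle φ = atan2(r sinθ, d + r cosθ).
Differentiating tanφ: φ̇ = rω(d cosθ + r)/(d² + r² + 2dr cosθ).
d² + r² + 2dr cosθ = |CA|² = 0.118294 m²;  d cosθ + r = +0.30851 m.
|ω_lever| = |0.1305·3.56·+0.30851| / 0.118294 = 1.2118 rad/s.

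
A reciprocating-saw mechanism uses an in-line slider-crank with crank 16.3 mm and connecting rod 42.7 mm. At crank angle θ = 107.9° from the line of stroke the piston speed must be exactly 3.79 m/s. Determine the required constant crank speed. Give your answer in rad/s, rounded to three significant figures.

For an in-line slider-crank, |v_piston| = rω|sinθ|·[1 + r cosθ/√(L² − r² sin²θ)].
With r = 0.0163 m, L = 0.0427 m, θ = 107.9°: the bracketed kinematic factor |dx/dθ| = 0.013558 m.
ω = v/|dx/dθ| = 3.79/0.013558 = 279.55 rad/s.

280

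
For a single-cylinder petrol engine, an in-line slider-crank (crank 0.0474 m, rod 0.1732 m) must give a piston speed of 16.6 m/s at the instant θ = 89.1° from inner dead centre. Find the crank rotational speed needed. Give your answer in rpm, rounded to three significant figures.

3330

For an in-line slider-crank, |v_piston| = rω|sinθ|·[1 + r cosθ/√(L² − r² sin²θ)].
With r = 0.0474 m, L = 0.1732 m, θ = 89.1°: the bracketed kinematic factor |dx/dθ| = 0.047606 m.
ω = v/|dx/dθ| = 16.6/0.047606 = 348.7 rad/s.
N = 60ω/(2π) = 3329.8 rpm.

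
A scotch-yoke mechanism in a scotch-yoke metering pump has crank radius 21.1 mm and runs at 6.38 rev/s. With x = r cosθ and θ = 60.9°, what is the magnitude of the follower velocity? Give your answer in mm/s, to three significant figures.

739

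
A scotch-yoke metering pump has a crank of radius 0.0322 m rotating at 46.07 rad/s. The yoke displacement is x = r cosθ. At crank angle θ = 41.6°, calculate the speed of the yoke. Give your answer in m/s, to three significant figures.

ω = 46.07 rad/s
x = r cosθ ⇒ ẋ = −rω sinθ.
|v| = rω|sinθ| = 0.0322·46.07·|sin 41.6°| = 0.9849 m/s.

0.985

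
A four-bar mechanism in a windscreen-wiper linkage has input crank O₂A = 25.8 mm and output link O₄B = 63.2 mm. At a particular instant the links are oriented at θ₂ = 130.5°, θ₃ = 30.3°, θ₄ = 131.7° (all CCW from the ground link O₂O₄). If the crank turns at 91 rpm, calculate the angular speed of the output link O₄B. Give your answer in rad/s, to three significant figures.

3.91

ω₂ = 9.529 rad/s (from 91 rpm).
Differentiating the loop-closure r₂e^{iθ₂}+r₃e^{iθ₃}=r₁+r₄e^{iθ₄} gives r₂ω₂e^{iθ₂}+r₃ω₃e^{iθ₃}=r₄ω₄e^{iθ₄}.
Eliminating the other unknown: ω₄ = r₂ω₂ sin(θ₂−θ₃) / [r₄ sin(θ₄−θ₃)].
Numerator sine = +0.98420; denominator sine = +0.98027.
Result = 0.0258·9.529·(+0.98420) / (0.0632·(+0.98027)) = +3.9058 rad/s; magnitude 3.9058 rad/s.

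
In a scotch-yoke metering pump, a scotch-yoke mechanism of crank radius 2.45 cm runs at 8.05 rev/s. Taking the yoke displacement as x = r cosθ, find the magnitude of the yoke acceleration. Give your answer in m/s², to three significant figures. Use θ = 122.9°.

34.0

ω = 50.58 rad/s (from 8.05 rev/s).
x = r cosθ ⇒ ẍ = −rω² cosθ (ω constant).
|a| = rω²|cosθ| = 0.0245·(50.58)²·|cos 122.9°| = 34.045 m/s².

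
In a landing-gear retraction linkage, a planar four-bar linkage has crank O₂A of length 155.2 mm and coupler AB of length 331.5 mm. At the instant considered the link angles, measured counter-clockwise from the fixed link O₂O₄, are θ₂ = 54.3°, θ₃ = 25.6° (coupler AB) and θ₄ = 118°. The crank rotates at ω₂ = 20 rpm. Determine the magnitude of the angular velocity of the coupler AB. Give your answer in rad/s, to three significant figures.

ω₂ = 2.094 rad/s (from 20 rpm).
Differentiating the loop-closure r₂e^{iθ₂}+r₃e^{iθ₃}=r₁+r₄e^{iθ₄} gives r₂ω₂e^{iθ₂}+r₃ω₃e^{iθ₃}=r₄ω₄e^{iθ₄}.
Eliminating the other unknown: ω₃ = r₂ω₂ sin(θ₄−θ₂) / [r₃ sin(θ₃−θ₄)].
Numerator sine = +0.89649; denominator sine = -0.99912.
Result = 0.1552·2.094·(+0.89649) / (0.3315·(-0.99912)) = -0.87982 rad/s; magnitude 0.87982 rad/s.

0.880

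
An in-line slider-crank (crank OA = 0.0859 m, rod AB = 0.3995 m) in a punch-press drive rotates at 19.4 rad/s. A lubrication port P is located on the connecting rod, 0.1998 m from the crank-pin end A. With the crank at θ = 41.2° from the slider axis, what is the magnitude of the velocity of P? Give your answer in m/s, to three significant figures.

1.34

ω = 19.4 rad/s.  Crank-pin speed |V_A| = rω = 1.6665 m/s, perpendicular to OA.
Rod angle: sinφ = −(r/L) sinθ ⇒ φ = -8.142°; ω_rod = −rω cosθ/√(L²−r²sin²θ) = -3.1706 rad/s.
V_P = V_A + ω_rod × AP, with AP = 0.1998 m along the rod.
Components: V_Px = −rω sinθ − a·ω_rod·sinφ = -1.1874 m/s;  V_Py = rω cosθ + a·ω_rod·cosφ = +0.62678 m/s.
|V_P| = √(V_Px² + V_Py²) = 1.3427 m/s.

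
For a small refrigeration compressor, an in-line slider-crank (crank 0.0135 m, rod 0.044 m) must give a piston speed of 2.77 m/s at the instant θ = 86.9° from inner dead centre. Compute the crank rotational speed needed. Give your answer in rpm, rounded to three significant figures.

1930

For an in-line slider-crank, |v_piston| = rω|sinθ|·[1 + r cosθ/√(L² − r² sin²θ)].
With r = 0.0135 m, L = 0.044 m, θ = 86.9°: the bracketed kinematic factor |dx/dθ| = 0.013715 m.
ω = v/|dx/dθ| = 2.77/0.013715 = 201.97 rad/s.
N = 60ω/(2π) = 1928.6 rpm.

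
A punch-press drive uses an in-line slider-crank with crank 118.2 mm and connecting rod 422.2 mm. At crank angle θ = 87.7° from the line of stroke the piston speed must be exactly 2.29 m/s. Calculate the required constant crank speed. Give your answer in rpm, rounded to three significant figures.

183

For an in-line slider-crank, |v_piston| = rω|sinθ|·[1 + r cosθ/√(L² − r² sin²θ)].
With r = 0.1182 m, L = 0.4222 m, θ = 87.7°: the bracketed kinematic factor |dx/dθ| = 0.11949 m.
ω = v/|dx/dθ| = 2.29/0.11949 = 19.165 rad/s.
N = 60ω/(2π) = 183.01 rpm.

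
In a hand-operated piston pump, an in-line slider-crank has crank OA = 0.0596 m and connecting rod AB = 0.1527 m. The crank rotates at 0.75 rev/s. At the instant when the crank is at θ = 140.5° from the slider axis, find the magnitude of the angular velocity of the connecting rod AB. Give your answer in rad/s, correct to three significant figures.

1.47

ω = 4.712 rad/s (converted from 0.75 rev/s).
The rod makes angle φ with the slider axis where L sinφ = r sinθ; differentiating, L cosφ·φ̇ = r ω cosθ.
L cosφ = √(L² − r² sin²θ) = 0.14792 m.
|ω_rod| = r ω |cosθ| / √(L² − r² sin²θ) = 0.0596·4.712·0.77162/0.14792 = 1.4651 rad/s.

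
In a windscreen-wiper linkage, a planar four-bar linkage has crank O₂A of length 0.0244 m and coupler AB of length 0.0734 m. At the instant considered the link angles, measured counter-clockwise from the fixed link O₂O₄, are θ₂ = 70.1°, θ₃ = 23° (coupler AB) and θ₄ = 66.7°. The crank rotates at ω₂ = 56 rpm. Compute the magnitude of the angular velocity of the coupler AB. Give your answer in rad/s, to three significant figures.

ω₂ = 5.864 rad/s (from 56 rpm).
Differentiating the loop-closure r₂e^{iθ₂}+r₃e^{iθ₃}=r₁+r₄e^{iθ₄} gives r₂ω₂e^{iθ₂}+r₃ω₃e^{iθ₃}=r₄ω₄e^{iθ₄}.
Eliminating the other unknown: ω₃ = r₂ω₂ sin(θ₄−θ₂) / [r₃ sin(θ₃−θ₄)].
Numerator sine = -0.05931; denominator sine = -0.69088.
Result = 0.0244·5.864·(-0.05931) / (0.0734·(-0.69088)) = +0.16734 rad/s; magnitude 0.16734 rad/s.

0.167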